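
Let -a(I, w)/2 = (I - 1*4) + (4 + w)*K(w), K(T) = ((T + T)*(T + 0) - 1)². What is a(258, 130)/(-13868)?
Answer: 76538950994/3467 ≈ 2.2076e+7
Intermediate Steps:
K(T) = (-1 + 2*T²)² (K(T) = ((2*T)*T - 1)² = (2*T² - 1)² = (-1 + 2*T²)²)
a(I, w) = 8 - 2*I - 2*(-1 + 2*w²)²*(4 + w) (a(I, w) = -2*((I - 1*4) + (4 + w)*(-1 + 2*w²)²) = -2*((I - 4) + (-1 + 2*w²)²*(4 + w)) = -2*((-4 + I) + (-1 + 2*w²)²*(4 + w)) = -2*(-4 + I + (-1 + 2*w²)²*(4 + w)) = 8 - 2*I - 2*(-1 + 2*w²)²*(4 + w))
a(258, 130)/(-13868) = (8 - 8*(-1 + 2*130²)² - 2*258 - 2*130*(-1 + 2*130²)²)/(-13868) = (8 - 8*(-1 + 2*16900)² - 516 - 2*130*(-1 + 2*16900)²)*(-1/13868) = (8 - 8*(-1 + 33800)² - 516 - 2*130*(-1 + 33800)²)*(-1/13868) = (8 - 8*33799² - 516 - 2*130*33799²)*(-1/13868) = (8 - 8*1142372401 - 516 - 2*130*1142372401)*(-1/13868) = (8 - 9138979208 - 516 - 297016824260)*(-1/13868) = -306155803976*(-1/13868) = 76538950994/3467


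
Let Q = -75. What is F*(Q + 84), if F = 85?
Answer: 765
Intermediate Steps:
F*(Q + 84) = 85*(-75 + 84) = 85*9 = 765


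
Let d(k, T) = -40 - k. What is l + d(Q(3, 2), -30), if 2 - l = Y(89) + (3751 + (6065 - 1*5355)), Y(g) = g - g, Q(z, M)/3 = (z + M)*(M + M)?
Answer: -4559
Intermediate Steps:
Q(z, M) = 6*M*(M + z) (Q(z, M) = 3*((z + M)*(M + M)) = 3*((M + z)*(2*M)) = 3*(2*M*(M + z)) = 6*M*(M + z))
Y(g) = 0
l = -4459 (l = 2 - (0 + (3751 + (6065 - 1*5355))) = 2 - (0 + (3751 + (6065 - 5355))) = 2 - (0 + (3751 + 710)) = 2 - (0 + 4461) = 2 - 1*4461 = 2 - 4461 = -4459)
l + d(Q(3, 2), -30) = -4459 + (-40 - 6*2*(2 + 3)) = -4459 + (-40 - 6*2*5) = -4459 + (-40 - 1*60) = -4459 + (-40 - 60) = -4459 - 100 = -4559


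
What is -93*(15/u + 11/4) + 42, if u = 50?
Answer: -4833/20 ≈ -241.65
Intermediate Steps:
-93*(15/u + 11/4) + 42 = -93*(15/50 + 11/4) + 42 = -93*(15*(1/50) + 11*(1/4)) + 42 = -93*(3/10 + 11/4) + 42 = -93*61/20 + 42 = -5673/20 + 42 = -4833/20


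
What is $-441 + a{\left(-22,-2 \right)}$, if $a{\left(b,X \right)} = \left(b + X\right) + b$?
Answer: $-487$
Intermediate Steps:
$a{\left(b,X \right)} = X + 2 b$ ($a{\left(b,X \right)} = \left(X + b\right) + b = X + 2 b$)
$-441 + a{\left(-22,-2 \right)} = -441 + \left(-2 + 2 \left(-22\right)\right) = -441 - 46 = -487$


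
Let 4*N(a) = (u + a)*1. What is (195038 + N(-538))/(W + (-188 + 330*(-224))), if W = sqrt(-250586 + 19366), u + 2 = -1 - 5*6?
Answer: -14443297187/5492226884 - 779581*I*sqrt(57805)/10984453768 ≈ -2.6298 - 0.017063*I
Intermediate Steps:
u = -33 (u = -2 + (-1 - 5*6) = -2 + (-1 - 30) = -2 - 31 = -33)
N(a) = -33/4 + a/4 (N(a) = ((-33 + a)*1)/4 = (-33 + a)/4 = -33/4 + a/4)
W = 2*I*sqrt(57805) (W = sqrt(-231220) = 2*I*sqrt(57805) ≈ 480.85*I)
(195038 + N(-538))/(W + (-188 + 330*(-224))) = (195038 + (-33/4 + (1/4)*(-538)))/(2*I*sqrt(57805) + (-188 + 330*(-224))) = (195038 + (-33/4 - 269/2))/(2*I*sqrt(57805) + (-188 - 73920)) = (195038 - 571/4)/(2*I*sqrt(57805) - 74108) = 779581/(4*(-74108 + 2*I*sqrt(57805)))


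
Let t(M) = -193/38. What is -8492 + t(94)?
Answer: -322889/38 ≈ -8497.1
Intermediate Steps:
t(M) = -193/38 (t(M) = -193*1/38 = -193/38)
-8492 + t(94) = -8492 - 193/38 = -322889/38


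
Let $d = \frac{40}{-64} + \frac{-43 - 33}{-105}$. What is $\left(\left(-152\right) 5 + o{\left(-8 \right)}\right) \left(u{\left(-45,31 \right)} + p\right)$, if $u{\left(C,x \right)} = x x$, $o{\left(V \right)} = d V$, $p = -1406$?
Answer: $\frac{7109587}{21} \approx 3.3855 \cdot 10^{5}$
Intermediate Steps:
$d = \frac{83}{840}$ ($d = 40 \left(- \frac{1}{64}\right) - - \frac{76}{105} = - \frac{5}{8} + \frac{76}{105} = \frac{83}{840} \approx 0.098809$)
$o{\left(V \right)} = \frac{83 V}{840}$
$u{\left(C,x \right)} = x^{2}$
$\left(\left(-152\right) 5 + o{\left(-8 \right)}\right) \left(u{\left(-45,31 \right)} + p\right) = \left(\left(-152\right) 5 + \frac{83}{840} \left(-8\right)\right) \left(31^{2} - 1406\right) = \left(-760 - \frac{83}{105}\right) \left(961 - 1406\right) = \left(- \frac{79883}{105}\right) \left(-445\right) = \frac{7109587}{21}$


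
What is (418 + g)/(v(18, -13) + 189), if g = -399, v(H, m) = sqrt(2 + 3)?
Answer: 3591/35716 - 19*sqrt(5)/35716 ≈ 0.099354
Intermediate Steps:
v(H, m) = sqrt(5)
(418 + g)/(v(18, -13) + 189) = (418 - 399)/(sqrt(5) + 189) = 19/(189 + sqrt(5))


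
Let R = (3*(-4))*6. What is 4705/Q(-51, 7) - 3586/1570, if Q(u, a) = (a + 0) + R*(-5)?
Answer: 3035394/288095 ≈ 10.536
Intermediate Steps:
R = -72 (R = -12*6 = -72)
Q(u, a) = 360 + a (Q(u, a) = (a + 0) - 72*(-5) = a + 360 = 360 + a)
4705/Q(-51, 7) - 3586/1570 = 4705/(360 + 7) - 3586/1570 = 4705/367 - 3586*1/1570 = 4705*(1/367) - 1793/785 = 4705/367 - 1793/785 = 3035394/288095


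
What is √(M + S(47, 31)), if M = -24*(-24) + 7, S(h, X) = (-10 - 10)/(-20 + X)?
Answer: √70323/11 ≈ 24.108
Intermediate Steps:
S(h, X) = -20/(-20 + X)
M = 583 (M = 576 + 7 = 583)
√(M + S(47, 31)) = √(583 - 20/(-20 + 31)) = √(583 - 20/11) = √(6393/11) = √70323/11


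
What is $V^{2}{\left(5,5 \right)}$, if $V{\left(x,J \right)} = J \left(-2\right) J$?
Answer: $2500$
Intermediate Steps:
$V{\left(x,J \right)} = - 2 J^{2}$ ($V{\left(x,J \right)} = - 2 J J = - 2 J^{2}$)
$V^{2}{\left(5,5 \right)} = \left(- 2 \cdot 5^{2}\right)^{2} = \left(\left(-2\right) 25\right)^{2} = \left(-50\right)^{2} = 2500$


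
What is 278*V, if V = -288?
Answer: -80064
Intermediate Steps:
278*V = 278*(-288) = -80064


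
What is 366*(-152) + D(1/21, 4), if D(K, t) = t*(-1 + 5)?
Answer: -55616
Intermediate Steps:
D(K, t) = 4*t (D(K, t) = t*4 = 4*t)
366*(-152) + D(1/21, 4) = 366*(-152) + 4*4 = -55632 + 16 = -55616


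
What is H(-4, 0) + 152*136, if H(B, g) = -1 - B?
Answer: 20675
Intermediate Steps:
H(-4, 0) + 152*136 = (-1 - 1*(-4)) + 152*136 = (-1 + 4) + 20672 = 3 + 20672 = 20675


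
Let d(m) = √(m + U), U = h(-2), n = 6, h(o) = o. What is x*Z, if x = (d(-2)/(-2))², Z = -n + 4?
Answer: 2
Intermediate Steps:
U = -2
d(m) = √(-2 + m) (d(m) = √(m - 2) = √(-2 + m))
Z = -2 (Z = -1*6 + 4 = -6 + 4 = -2)
x = -1 (x = (√(-2 - 2)/(-2))² = (√(-4)*(-½))² = ((2*I)*(-½))² = (-I)² = -1)
x*Z = -1*(-2) = 2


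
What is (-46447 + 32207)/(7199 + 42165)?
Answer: -3560/12341 ≈ -0.28847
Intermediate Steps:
(-46447 + 32207)/(7199 + 42165) = -14240/49364 = -14240*1/49364 = -3560/12341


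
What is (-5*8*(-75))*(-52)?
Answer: -156000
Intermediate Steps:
(-5*8*(-75))*(-52) = -40*(-75)*(-52) = 3000*(-52) = -156000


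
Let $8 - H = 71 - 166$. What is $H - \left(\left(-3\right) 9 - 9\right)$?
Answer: $139$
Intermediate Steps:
$H = 103$ ($H = 8 - \left(71 - 166\right) = 8 - -95 = 8 + 95 = 103$)
$H - \left(\left(-3\right) 9 - 9\right) = 103 - \left(\left(-3\right) 9 - 9\right) = 103 - \left(-27 - 9\right) = 103 - -36 = 103 + 36 = 139$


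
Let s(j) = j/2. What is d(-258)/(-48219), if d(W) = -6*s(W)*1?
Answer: -258/16073 ≈ -0.016052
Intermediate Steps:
s(j) = j/2
d(W) = -3*W (d(W) = -3*W*1 = -3*W)
d(-258)/(-48219) = -3*(-258)/(-48219) = 774*(-1/48219) = -258/16073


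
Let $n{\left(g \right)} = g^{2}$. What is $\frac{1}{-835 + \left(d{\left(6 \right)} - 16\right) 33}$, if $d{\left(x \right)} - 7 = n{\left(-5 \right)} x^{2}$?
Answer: $\frac{1}{28568} \approx 3.5004 \cdot 10^{-5}$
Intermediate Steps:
$d{\left(x \right)} = 7 + 25 x^{2}$ ($d{\left(x \right)} = 7 + \left(-5\right)^{2} x^{2} = 7 + 25 x^{2}$)
$\frac{1}{-835 + \left(d{\left(6 \right)} - 16\right) 33} = \frac{1}{-835 + \left(\left(7 + 25 \cdot 6^{2}\right) - 16\right) 33} = \frac{1}{-835 + \left(\left(7 + 25 \cdot 36\right) - 16\right) 33} = \frac{1}{-835 + \left(\left(7 + 900\right) - 16\right) 33} = \frac{1}{-835 + \left(907 - 16\right) 33} = \frac{1}{-835 + 891 \cdot 33} = \frac{1}{-835 + 29403} = \frac{1}{28568}$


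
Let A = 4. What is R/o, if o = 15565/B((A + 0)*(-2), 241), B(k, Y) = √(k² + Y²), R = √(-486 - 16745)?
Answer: I*√1001896495/15565 ≈ 2.0336*I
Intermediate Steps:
R = I*√17231 (R = √(-17231) = I*√17231 ≈ 131.27*I)
B(k, Y) = √(Y² + k²)
o = 3113*√58145/11629 (o = 15565/(√(241² + ((4 + 0)*(-2))²)) = 15565/(√(58081 + (4*(-2))²)) = 15565/(√(58081 + (-8)²)) = 15565/(√(58081 + 64)) = 15565/(√58145) = 15565*(√58145/58145) = 3113*√58145/11629 ≈ 64.550)
R/o = (I*√17231)/((3113*√58145/11629)) = (I*√17231)*(√58145/15565) = I*√1001896495/15565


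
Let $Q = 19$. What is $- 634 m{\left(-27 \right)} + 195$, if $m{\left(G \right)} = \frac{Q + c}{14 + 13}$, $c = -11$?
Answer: $\frac{193}{27} \approx 7.1481$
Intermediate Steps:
$m{\left(G \right)} = \frac{8}{27}$ ($m{\left(G \right)} = \frac{19 - 11}{14 + 13} = \frac{8}{27}$)
$- 634 m{\left(-27 \right)} + 195 = \left(-634\right) \frac{8}{27} + 195 = - \frac{5072}{27} + 195 = \frac{193}{27}$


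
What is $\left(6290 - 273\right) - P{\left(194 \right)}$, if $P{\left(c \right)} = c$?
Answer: $5823$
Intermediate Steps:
$\left(6290 - 273\right) - P{\left(194 \right)} = \left(6290 - 273\right) - 194 = 6017 - 194 = 5823$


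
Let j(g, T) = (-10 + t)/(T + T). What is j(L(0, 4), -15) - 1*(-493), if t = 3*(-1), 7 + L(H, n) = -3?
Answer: 14803/30 ≈ 493.43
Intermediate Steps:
L(H, n) = -10 (L(H, n) = -7 - 3 = -10)
t = -3
j(g, T) = -13/(2*T) (j(g, T) = (-10 - 3)/(T + T) = -13*1/(2*T) = -13/(2*T))
j(L(0, 4), -15) - 1*(-493) = -13/2/(-15) - 1*(-493) = -13/2*(-1/15) + 493 = 13/30 + 493 = 14803/30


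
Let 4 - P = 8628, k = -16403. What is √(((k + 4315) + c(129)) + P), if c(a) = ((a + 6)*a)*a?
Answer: √2225823 ≈ 1491.9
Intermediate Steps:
P = -8624 (P = 4 - 1*8628 = 4 - 8628 = -8624)
c(a) = a²*(6 + a) (c(a) = ((6 + a)*a)*a = (a*(6 + a))*a = a²*(6 + a))
√(((k + 4315) + c(129)) + P) = √(((-16403 + 4315) + 129²*(6 + 129)) - 8624) = √((-12088 + 16641*135) - 8624) = √((-12088 + 2246535) - 8624) = √(2234447 - 8624) = √2225823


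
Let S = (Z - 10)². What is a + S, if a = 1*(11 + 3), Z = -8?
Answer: 338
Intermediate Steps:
S = 324 (S = (-8 - 10)² = (-18)² = 324)
a = 14 (a = 1*14 = 14)
a + S = 14 + 324 = 338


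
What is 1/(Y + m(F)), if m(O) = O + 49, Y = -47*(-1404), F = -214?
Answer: 1/65823 ≈ 1.5192e-5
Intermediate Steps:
Y = 65988
m(O) = 49 + O
1/(Y + m(F)) = 1/(65988 + (49 - 214)) = 1/(65988 - 165) = 1/65823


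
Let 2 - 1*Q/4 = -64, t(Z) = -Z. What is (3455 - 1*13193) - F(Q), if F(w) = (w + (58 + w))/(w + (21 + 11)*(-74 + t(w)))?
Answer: -51377395/5276 ≈ -9737.9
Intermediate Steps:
Q = 264 (Q = 8 - 4*(-64) = 8 + 256 = 264)
F(w) = (58 + 2*w)/(-2368 - 31*w) (F(w) = (w + (58 + w))/(w + (21 + 11)*(-74 - w)) = (58 + 2*w)/(w + 32*(-74 - w)) = (58 + 2*w)/(w + (-2368 - 32*w)) = (58 + 2*w)/(-2368 - 31*w))
(3455 - 1*13193) - F(Q) = (3455 - 1*13193) - 2*(29 + 264)/(-2368 - 31*264) = (3455 - 13193) - 2*293/(-2368 - 8184) = -9738 - 2*293/(-10552) = -9738 - 2*(-1)*293/10552 = -9738 - 1*(-293/5276) = -9738 + 293/5276 = -51377395/5276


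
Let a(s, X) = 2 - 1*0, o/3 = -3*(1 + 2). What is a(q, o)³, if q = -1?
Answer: 8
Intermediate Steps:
o = -27 (o = 3*(-3*(1 + 2)) = 3*(-3*3) = 3*(-9) = -27)
a(s, X) = 2 (a(s, X) = 2 + 0 = 2)
a(q, o)³ = 2³ = 8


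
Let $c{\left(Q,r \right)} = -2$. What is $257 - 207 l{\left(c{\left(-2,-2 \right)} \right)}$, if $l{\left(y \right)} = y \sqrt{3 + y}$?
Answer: $671$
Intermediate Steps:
$257 - 207 l{\left(c{\left(-2,-2 \right)} \right)} = 257 - 207 \left(- 2 \sqrt{3 - 2}\right) = 257 - 207 \left(- 2 \sqrt{1}\right) = 257 - 207 \left(\left(-2\right) 1\right) = 257 - -414 = 257 + 414 = 671$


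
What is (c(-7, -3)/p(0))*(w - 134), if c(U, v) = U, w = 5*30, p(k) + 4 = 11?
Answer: -16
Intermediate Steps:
p(k) = 7 (p(k) = -4 + 11 = 7)
w = 150
(c(-7, -3)/p(0))*(w - 134) = (-7/7)*(150 - 134) = -7*⅐*16 = -1*16 = -16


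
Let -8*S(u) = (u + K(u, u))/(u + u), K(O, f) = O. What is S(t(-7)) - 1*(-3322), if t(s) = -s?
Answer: 26575/8 ≈ 3321.9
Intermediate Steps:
S(u) = -⅛ (S(u) = -(u + u)/(8*(u + u)) = -2*u/(8*(2*u)) = -2*u*1/(2*u)/8 = -⅛*1 = -⅛)
S(t(-7)) - 1*(-3322) = -⅛ - 1*(-3322) = -⅛ + 3322 = 26575/8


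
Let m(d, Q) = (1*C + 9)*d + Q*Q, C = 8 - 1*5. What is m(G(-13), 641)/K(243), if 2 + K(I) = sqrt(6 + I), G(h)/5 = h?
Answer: 820202/245 + 410101*sqrt(249)/245 ≈ 29761.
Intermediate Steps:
G(h) = 5*h
C = 3 (C = 8 - 5 = 3)
m(d, Q) = Q**2 + 12*d (m(d, Q) = (1*3 + 9)*d + Q*Q = (3 + 9)*d + Q**2 = 12*d + Q**2 = Q**2 + 12*d)
K(I) = -2 + sqrt(6 + I)
m(G(-13), 641)/K(243) = (641**2 + 12*(5*(-13)))/(-2 + sqrt(6 + 243)) = (410881 + 12*(-65))/(-2 + sqrt(249)) = (410881 - 780)/(-2 + sqrt(249)) = 410101/(-2 + sqrt(249))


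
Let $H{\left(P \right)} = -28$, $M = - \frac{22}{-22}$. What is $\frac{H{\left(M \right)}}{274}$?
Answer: $- \frac{14}{137} \approx -0.10219$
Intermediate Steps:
$M = 1$ ($M = \left(-22\right) \left(- \frac{1}{22}\right) = 1$)
$\frac{H{\left(M \right)}}{274} = - \frac{28}{274} = \left(-28\right) \frac{1}{274} = - \frac{14}{137}$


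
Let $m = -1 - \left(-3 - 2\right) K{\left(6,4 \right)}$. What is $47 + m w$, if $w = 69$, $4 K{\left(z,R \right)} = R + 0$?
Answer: $323$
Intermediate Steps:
$K{\left(z,R \right)} = \frac{R}{4}$ ($K{\left(z,R \right)} = \frac{R + 0}{4} = \frac{R}{4}$)
$m = 4$ ($m = -1 - \left(-3 - 2\right) \frac{1}{4} \cdot 4 = -1 - \left(-5\right) 1 = -1 - -5 = -1 + 5 = 4$)
$47 + m w = 47 + 4 \cdot 69 = 47 + 276 = 323$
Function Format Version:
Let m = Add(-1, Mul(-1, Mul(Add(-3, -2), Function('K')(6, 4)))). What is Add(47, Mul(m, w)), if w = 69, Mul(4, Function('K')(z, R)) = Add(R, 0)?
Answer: 323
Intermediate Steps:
Function('K')(z, R) = Mul(Rational(1, 4), R) (Function('K')(z, R) = Mul(Rational(1, 4), Add(R, 0)) = Mul(Rational(1, 4), R))
m = 4 (m = Add(-1, Mul(-1, Mul(Add(-3, -2), Mul(Rational(1, 4), 4)))) = Add(-1, Mul(-1, Mul(-5, 1))) = Add(-1, Mul(-1, -5)) = Add(-1, 5) = 4)
Add(47, Mul(m, w)) = Add(47, Mul(4, 69)) = Add(47, 276) = 323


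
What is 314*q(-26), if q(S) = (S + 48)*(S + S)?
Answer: -359216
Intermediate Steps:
q(S) = 2*S*(48 + S) (q(S) = (48 + S)*(2*S) = 2*S*(48 + S))
314*q(-26) = 314*(2*(-26)*(48 - 26)) = 314*(2*(-26)*22) = 314*(-1144) = -359216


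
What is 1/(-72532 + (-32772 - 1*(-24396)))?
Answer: -1/80908 ≈ -1.2360e-5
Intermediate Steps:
1/(-72532 + (-32772 - 1*(-24396))) = 1/(-72532 + (-32772 + 24396)) = 1/(-72532 - 8376) = 1/(-80908) = -1/80908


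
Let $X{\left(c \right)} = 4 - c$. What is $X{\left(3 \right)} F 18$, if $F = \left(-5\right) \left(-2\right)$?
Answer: $180$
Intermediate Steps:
$F = 10$
$X{\left(3 \right)} F 18 = \left(4 - 3\right) 10 \cdot 18 = 1 \cdot 10 \cdot 18 = 10 \cdot 18 = 180$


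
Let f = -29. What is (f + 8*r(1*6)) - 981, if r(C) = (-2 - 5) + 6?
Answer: -1018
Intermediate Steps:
r(C) = -1 (r(C) = -7 + 6 = -1)
(f + 8*r(1*6)) - 981 = (-29 + 8*(-1)) - 981 = (-29 - 8) - 981 = -37 - 981 = -1018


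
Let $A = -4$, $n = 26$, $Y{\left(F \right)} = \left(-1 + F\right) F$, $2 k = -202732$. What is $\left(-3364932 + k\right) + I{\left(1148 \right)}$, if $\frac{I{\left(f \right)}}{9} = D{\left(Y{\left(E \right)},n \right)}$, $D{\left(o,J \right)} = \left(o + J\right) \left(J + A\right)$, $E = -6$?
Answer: $-3452834$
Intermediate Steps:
$k = -101366$ ($k = \frac{1}{2} \left(-202732\right) = -101366$)
$Y{\left(F \right)} = F \left(-1 + F\right)$
$D{\left(o,J \right)} = \left(-4 + J\right) \left(J + o\right)$ ($D{\left(o,J \right)} = \left(o + J\right) \left(J - 4\right) = \left(J + o\right) \left(-4 + J\right) = \left(-4 + J\right) \left(J + o\right)$)
$I{\left(f \right)} = 13464$ ($I{\left(f \right)} = 9 \left(26^{2} - 104 - 4 \left(- 6 \left(-1 - 6\right)\right) + 26 \left(- 6 \left(-1 - 6\right)\right)\right) = 9 \left(676 - 104 - 4 \left(\left(-6\right) \left(-7\right)\right) + 26 \left(\left(-6\right) \left(-7\right)\right)\right) = 9 \left(676 - 104 - 168 + 26 \cdot 42\right) = 9 \left(676 - 104 - 168 + 1092\right) = 9 \cdot 1496 = 13464$)
$\left(-3364932 + k\right) + I{\left(1148 \right)} = \left(-3364932 - 101366\right) + 13464 = -3466298 + 13464 = -3452834$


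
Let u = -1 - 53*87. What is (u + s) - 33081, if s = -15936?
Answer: -53629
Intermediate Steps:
u = -4612 (u = -1 - 4611 = -4612)
(u + s) - 33081 = (-4612 - 15936) - 33081 = -20548 - 33081 = -53629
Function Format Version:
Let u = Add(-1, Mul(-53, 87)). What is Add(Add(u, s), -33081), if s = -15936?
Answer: -53629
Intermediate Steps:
u = -4612 (u = Add(-1, -4611) = -4612)
Add(Add(u, s), -33081) = Add(Add(-4612, -15936), -33081) = Add(-20548, -33081) = -53629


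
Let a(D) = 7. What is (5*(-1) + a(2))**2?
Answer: 4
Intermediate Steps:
(5*(-1) + a(2))**2 = (5*(-1) + 7)**2 = (-5 + 7)**2 = 2**2 = 4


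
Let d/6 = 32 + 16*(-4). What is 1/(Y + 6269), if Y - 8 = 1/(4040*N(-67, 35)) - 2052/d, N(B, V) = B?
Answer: 541360/3403902503 ≈ 0.00015904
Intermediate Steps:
d = -192 (d = 6*(32 + 16*(-4)) = 6*(32 - 64) = 6*(-32) = -192)
Y = 10116663/541360 (Y = 8 + (1/(4040*(-67)) - 2052/(-192)) = 8 + ((1/4040)*(-1/67) - 2052*(-1/192)) = 8 + (-1/270680 + 171/16) = 8 + 5785783/541360 = 10116663/541360 ≈ 18.688)
1/(Y + 6269) = 1/(10116663/541360 + 6269) = 1/(3403902503/541360) = 541360/3403902503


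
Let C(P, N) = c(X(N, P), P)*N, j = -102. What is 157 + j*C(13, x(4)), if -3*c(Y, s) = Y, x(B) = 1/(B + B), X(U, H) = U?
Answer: 5041/32 ≈ 157.53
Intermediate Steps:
x(B) = 1/(2*B)
c(Y, s) = -Y/3
C(P, N) = -N**2/3 (C(P, N) = (-N/3)*N = -N**2/3)
157 + j*C(13, x(4)) = 157 - (-34)*((1/2)/4)**2 = 157 - (-34)*((1/2)*(1/4))**2 = 157 - (-34)*(1/8)**2 = 157 - (-34)/64 = 157 - 102*(-1/192) = 157 + 17/32 = 5041/32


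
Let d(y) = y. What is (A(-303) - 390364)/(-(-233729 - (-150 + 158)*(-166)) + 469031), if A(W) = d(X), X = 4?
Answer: -48795/87679 ≈ -0.55652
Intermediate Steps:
A(W) = 4
(A(-303) - 390364)/(-(-233729 - (-150 + 158)*(-166)) + 469031) = (4 - 390364)/(-(-233729 - (-150 + 158)*(-166)) + 469031) = -390360/(-(-233729 - 8*(-166)) + 469031) = -390360/(-(-233729 - 1*(-1328)) + 469031) = -390360/(-(-233729 + 1328) + 469031) = -390360/(-1*(-232401) + 469031) = -390360/(232401 + 469031) = -390360/701432 = -390360*1/701432 = -48795/87679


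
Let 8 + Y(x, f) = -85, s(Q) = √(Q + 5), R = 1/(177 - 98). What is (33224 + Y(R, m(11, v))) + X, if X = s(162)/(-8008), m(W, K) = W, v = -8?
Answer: 33131 - √167/8008 ≈ 33131.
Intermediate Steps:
R = 1/79 ≈ 0.012658
s(Q) = √(5 + Q)
Y(x, f) = -93 (Y(x, f) = -8 - 85 = -93)
X = -√167/8008 (X = √(5 + 162)/(-8008) = √167*(-1/8008) = -√167/8008 ≈ -0.0016137)
(33224 + Y(R, m(11, v))) + X = (33224 - 93) - √167/8008 = 33131 - √167/8008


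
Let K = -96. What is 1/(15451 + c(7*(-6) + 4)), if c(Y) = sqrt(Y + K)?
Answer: 15451/238733535 - I*sqrt(134)/238733535 ≈ 6.4721e-5 - 4.8489e-8*I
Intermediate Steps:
c(Y) = sqrt(-96 + Y) (c(Y) = sqrt(Y - 96) = sqrt(-96 + Y))
1/(15451 + c(7*(-6) + 4)) = 1/(15451 + sqrt(-96 + (7*(-6) + 4))) = 1/(15451 + sqrt(-96 + (-42 + 4))) = 1/(15451 + sqrt(-96 - 38)) = 1/(15451 + sqrt(-134)) = 1/(15451 + I*sqrt(134))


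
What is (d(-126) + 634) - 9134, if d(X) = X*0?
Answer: -8500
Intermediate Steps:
d(X) = 0
(d(-126) + 634) - 9134 = (0 + 634) - 9134 = 634 - 9134 = -8500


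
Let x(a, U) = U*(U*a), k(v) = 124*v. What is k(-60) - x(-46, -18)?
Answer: 7464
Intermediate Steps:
x(a, U) = a*U²
k(-60) - x(-46, -18) = 124*(-60) - (-46)*(-18)² = -7440 - (-46)*324 = -7440 - 1*(-14904) = -7440 + 14904 = 7464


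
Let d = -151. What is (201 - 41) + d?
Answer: 9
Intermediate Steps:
(201 - 41) + d = (201 - 41) - 151 = 160 - 151 = 9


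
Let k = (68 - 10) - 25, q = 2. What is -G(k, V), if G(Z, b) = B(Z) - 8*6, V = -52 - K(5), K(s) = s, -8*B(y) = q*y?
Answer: 225/4 ≈ 56.250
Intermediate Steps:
B(y) = -y/4
V = -57 (V = -52 - 1*5 = -52 - 5 = -57)
k = 33 (k = 58 - 25 = 33)
G(Z, b) = -48 - Z/4 (G(Z, b) = -Z/4 - 8*6 = -Z/4 - 48 = -48 - Z/4)
-G(k, V) = -(-48 - ¼*33) = -(-48 - 33/4) = -1*(-225/4) = 225/4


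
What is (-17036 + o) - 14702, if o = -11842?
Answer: -43580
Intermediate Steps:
(-17036 + o) - 14702 = (-17036 - 11842) - 14702 = -28878 - 14702 = -43580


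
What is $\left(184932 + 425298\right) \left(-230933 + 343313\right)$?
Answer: $68577647400$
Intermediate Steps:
$\left(184932 + 425298\right) \left(-230933 + 343313\right) = 610230 \cdot 112380 = 68577647400$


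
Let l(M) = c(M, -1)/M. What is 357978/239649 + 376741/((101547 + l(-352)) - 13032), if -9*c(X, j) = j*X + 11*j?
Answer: 11709318250690/2036405474933 ≈ 5.7500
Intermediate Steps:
c(X, j) = -11*j/9 - X*j/9 (c(X, j) = -(j*X + 11*j)/9 = -(X*j + 11*j)/9 = -(11*j + X*j)/9 = -11*j/9 - X*j/9)
l(M) = (11/9 + M/9)/M (l(M) = (-1/9*(-1)*(11 + M))/M = (11/9 + M/9)/M)
357978/239649 + 376741/((101547 + l(-352)) - 13032) = 357978/239649 + 376741/((101547 + (1/9)*(11 - 352)/(-352)) - 13032) = 357978*(1/239649) + 376741/((101547 + (1/9)*(-1/352)*(-341)) - 13032) = 119326/79883 + 376741/((101547 + 31/288) - 13032) = 119326/79883 + 376741/(29245567/288 - 13032) = 119326/79883 + 376741/(25492351/288) = 119326/79883 + 376741*(288/25492351) = 119326/79883 + 108501408/25492351 = 11709318250690/2036405474933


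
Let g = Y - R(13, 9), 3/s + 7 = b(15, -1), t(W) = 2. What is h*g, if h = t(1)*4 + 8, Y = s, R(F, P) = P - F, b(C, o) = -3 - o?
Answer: 176/3 ≈ 58.667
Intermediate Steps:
s = -⅓ (s = 3/(-7 + (-3 - 1*(-1))) = 3/(-7 + (-3 + 1)) = 3/(-7 - 2) = 3/(-9) = 3*(-⅑) = -⅓ ≈ -0.33333)
Y = -⅓ ≈ -0.33333
h = 16 (h = 2*4 + 8 = 8 + 8 = 16)
g = 11/3 (g = -⅓ - (9 - 1*13) = -⅓ - (9 - 13) = -⅓ - 1*(-4) = -⅓ + 4 = 11/3 ≈ 3.6667)
h*g = 16*(11/3) = 176/3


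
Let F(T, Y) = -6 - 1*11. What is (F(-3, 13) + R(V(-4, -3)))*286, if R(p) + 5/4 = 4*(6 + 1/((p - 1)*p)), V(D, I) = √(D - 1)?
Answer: 143*(99*√5 + 115*I)/(10*(I + √5)) ≈ 1453.8 + 85.269*I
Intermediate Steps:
F(T, Y) = -17 (F(T, Y) = -6 - 11 = -17)
V(D, I) = √(-1 + D)
R(p) = 91/4 + 4/(p*(-1 + p)) (R(p) = -5/4 + 4*(6 + 1/((p - 1)*p)) = -5/4 + 4*(6 + 1/((-1 + p)*p)) = -5/4 + 4*(6 + 1/(p*(-1 + p))) = -5/4 + (24 + 4/(p*(-1 + p))) = 91/4 + 4/(p*(-1 + p)))
(F(-3, 13) + R(V(-4, -3)))*286 = (-17 + (16 - 91*√(-1 - 4) + 91*(√(-1 - 4))²)/(4*(√(-1 - 4))*(-1 + √(-1 - 4))))*286 = (-17 + (16 - 91*I*√5 + 91*(√(-5))²)/(4*(√(-5))*(-1 + √(-5))))*286 = (-17 + (16 - 91*I*√5 + 91*(I*√5)²)/(4*((I*√5))*(-1 + I*√5)))*286 = (-17 + (-I*√5/5)*(16 - 91*I*√5 + 91*(-5))/(4*(-1 + I*√5)))*286 = (-17 + (-I*√5/5)*(16 - 91*I*√5 - 455)/(4*(-1 + I*√5)))*286 = (-17 + (-I*√5/5)*(-439 - 91*I*√5)/(4*(-1 + I*√5)))*286 = (-17 - I*√5*(-439 - 91*I*√5)/(20*(-1 + I*√5)))*286 = -4862 - 143*I*√5*(-439 - 91*I*√5)/(10*(-1 + I*√5))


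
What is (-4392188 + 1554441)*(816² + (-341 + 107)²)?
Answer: -2044914541164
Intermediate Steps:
(-4392188 + 1554441)*(816² + (-341 + 107)²) = -2837747*(665856 + (-234)²) = -2837747*(665856 + 54756) = -2837747*720612 = -2044914541164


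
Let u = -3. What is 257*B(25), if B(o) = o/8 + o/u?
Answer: -32125/24 ≈ -1338.5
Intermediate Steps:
B(o) = -5*o/24 (B(o) = o/8 + o/(-3) = o*(⅛) + o*(-⅓) = o/8 - o/3 = -5*o/24)
257*B(25) = 257*(-5/24*25) = 257*(-125/24) = -32125/24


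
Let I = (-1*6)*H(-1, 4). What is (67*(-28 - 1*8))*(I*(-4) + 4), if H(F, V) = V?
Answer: -241200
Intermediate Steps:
I = -24 (I = -1*6*4 = -6*4 = -24)
(67*(-28 - 1*8))*(I*(-4) + 4) = (67*(-28 - 1*8))*(-24*(-4) + 4) = (67*(-28 - 8))*(96 + 4) = (67*(-36))*100 = -2412*100 = -241200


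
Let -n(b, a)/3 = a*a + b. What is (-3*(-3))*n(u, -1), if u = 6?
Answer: -189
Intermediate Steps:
n(b, a) = -3*b - 3*a² (n(b, a) = -3*(a*a + b) = -3*(a² + b) = -3*(b + a²) = -3*b - 3*a²)
(-3*(-3))*n(u, -1) = (-3*(-3))*(-3*6 - 3*(-1)²) = 9*(-18 - 3*1) = 9*(-18 - 3) = 9*(-21) = -189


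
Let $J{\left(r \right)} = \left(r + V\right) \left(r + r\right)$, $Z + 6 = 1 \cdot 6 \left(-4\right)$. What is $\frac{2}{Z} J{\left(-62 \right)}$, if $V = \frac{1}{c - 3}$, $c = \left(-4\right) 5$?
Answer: $- \frac{176948}{345} \approx -512.89$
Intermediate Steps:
$c = -20$
$V = - \frac{1}{23}$ ($V = \frac{1}{-20 - 3} = \frac{1}{-23} = - \frac{1}{23} \approx -0.043478$)
$Z = -30$ ($Z = -6 + 1 \cdot 6 \left(-4\right) = -6 + 6 \left(-4\right) = -6 - 24 = -30$)
$J{\left(r \right)} = 2 r \left(- \frac{1}{23} + r\right)$ ($J{\left(r \right)} = \left(r - \frac{1}{23}\right) \left(r + r\right) = \left(- \frac{1}{23} + r\right) 2 r = 2 r \left(- \frac{1}{23} + r\right)$)
$\frac{2}{Z} J{\left(-62 \right)} = \frac{2}{-30} \cdot \frac{2}{23} \left(-62\right) \left(-1 + 23 \left(-62\right)\right) = 2 \left(- \frac{1}{30}\right) \frac{2}{23} \left(-62\right) \left(-1 - 1426\right) = - \frac{\frac{2}{23} \left(-62\right) \left(-1427\right)}{15} = \left(- \frac{1}{15}\right) \frac{176948}{23} = - \frac{176948}{345}$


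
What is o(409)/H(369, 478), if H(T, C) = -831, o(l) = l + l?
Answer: -818/831 ≈ -0.98436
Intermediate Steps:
o(l) = 2*l
o(409)/H(369, 478) = (2*409)/(-831) = 818*(-1/831) = -818/831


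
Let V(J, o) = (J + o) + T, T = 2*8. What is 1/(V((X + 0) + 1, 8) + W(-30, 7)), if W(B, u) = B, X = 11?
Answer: 1/6 ≈ 0.16667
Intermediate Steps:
T = 16
V(J, o) = 16 + J + o (V(J, o) = (J + o) + 16 = 16 + J + o)
1/(V((X + 0) + 1, 8) + W(-30, 7)) = 1/((16 + ((11 + 0) + 1) + 8) - 30) = 1/((16 + (11 + 1) + 8) - 30) = 1/((16 + 12 + 8) - 30) = 1/(36 - 30) = 1/6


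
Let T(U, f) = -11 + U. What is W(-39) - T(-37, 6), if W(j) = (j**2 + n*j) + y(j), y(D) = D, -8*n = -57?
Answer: 10017/8 ≈ 1252.1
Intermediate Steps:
n = 57/8 (n = -1/8*(-57) = 57/8 ≈ 7.1250)
W(j) = j**2 + 65*j/8 (W(j) = (j**2 + 57*j/8) + j = j**2 + 65*j/8)
W(-39) - T(-37, 6) = (1/8)*(-39)*(65 + 8*(-39)) - (-11 - 37) = (1/8)*(-39)*(65 - 312) - 1*(-48) = (1/8)*(-39)*(-247) + 48 = 9633/8 + 48 = 10017/8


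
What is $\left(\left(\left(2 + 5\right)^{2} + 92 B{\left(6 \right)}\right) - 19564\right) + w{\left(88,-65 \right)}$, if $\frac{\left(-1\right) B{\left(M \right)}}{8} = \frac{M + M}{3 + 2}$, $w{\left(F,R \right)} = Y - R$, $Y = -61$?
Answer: $- \frac{106387}{5} \approx -21277.0$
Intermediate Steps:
$w{\left(F,R \right)} = -61 - R$
$B{\left(M \right)} = - \frac{16 M}{5}$ ($B{\left(M \right)} = - 8 \frac{M + M}{3 + 2} = - 8 \frac{2 M}{5} = - \frac{16 M}{5}$)
$\left(\left(\left(2 + 5\right)^{2} + 92 B{\left(6 \right)}\right) - 19564\right) + w{\left(88,-65 \right)} = \left(\left(\left(2 + 5\right)^{2} + 92 \left(\left(- \frac{16}{5}\right) 6\right)\right) - 19564\right) - -4 = \left(\left(7^{2} + 92 \left(- \frac{96}{5}\right)\right) - 19564\right) + \left(-61 + 65\right) = \left(\left(49 - \frac{8832}{5}\right) - 19564\right) + 4 = \left(- \frac{8587}{5} - 19564\right) + 4 = - \frac{106407}{5} + 4 = - \frac{106387}{5}$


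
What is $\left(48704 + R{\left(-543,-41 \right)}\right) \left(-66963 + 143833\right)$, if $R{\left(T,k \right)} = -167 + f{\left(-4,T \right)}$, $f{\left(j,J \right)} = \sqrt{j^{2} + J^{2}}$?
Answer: $3731039190 + 76870 \sqrt{294865} \approx 3.7728 \cdot 10^{9}$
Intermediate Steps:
$f{\left(j,J \right)} = \sqrt{J^{2} + j^{2}}$
$R{\left(T,k \right)} = -167 + \sqrt{16 + T^{2}}$ ($R{\left(T,k \right)} = -167 + \sqrt{T^{2} + \left(-4\right)^{2}} = -167 + \sqrt{T^{2} + 16} = -167 + \sqrt{16 + T^{2}}$)
$\left(48704 + R{\left(-543,-41 \right)}\right) \left(-66963 + 143833\right) = \left(48704 - \left(167 - \sqrt{16 + \left(-543\right)^{2}}\right)\right) \left(-66963 + 143833\right) = \left(48704 - \left(167 - \sqrt{16 + 294849}\right)\right) 76870 = \left(48704 - \left(167 - \sqrt{294865}\right)\right) 76870 = \left(48537 + \sqrt{294865}\right) 76870 = 3731039190 + 76870 \sqrt{294865}$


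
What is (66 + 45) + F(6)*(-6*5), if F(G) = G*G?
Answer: -969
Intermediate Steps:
F(G) = G²
(66 + 45) + F(6)*(-6*5) = (66 + 45) + 6²*(-6*5) = 111 + 36*(-30) = 111 - 1080 = -969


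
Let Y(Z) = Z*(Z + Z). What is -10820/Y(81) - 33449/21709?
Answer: -336904579/142432749 ≈ -2.3654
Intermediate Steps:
Y(Z) = 2*Z**2 (Y(Z) = Z*(2*Z) = 2*Z**2)
-10820/Y(81) - 33449/21709 = -10820/(2*81**2) - 33449/21709 = -10820/(2*6561) - 33449*1/21709 = -10820/13122 - 33449/21709 = -10820*1/13122 - 33449/21709 = -5410/6561 - 33449/21709 = -336904579/142432749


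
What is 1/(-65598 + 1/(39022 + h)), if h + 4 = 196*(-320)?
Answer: -23702/1554803797 ≈ -1.5244e-5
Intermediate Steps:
h = -62724 (h = -4 + 196*(-320) = -4 - 62720 = -62724)
1/(-65598 + 1/(39022 + h)) = 1/(-65598 + 1/(39022 - 62724)) = 1/(-65598 + 1/(-23702)) = 1/(-65598 - 1/23702) = 1/(-1554803797/23702) = -23702/1554803797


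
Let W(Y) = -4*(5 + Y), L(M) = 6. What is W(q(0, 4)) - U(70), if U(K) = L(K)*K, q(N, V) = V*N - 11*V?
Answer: -264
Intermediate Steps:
q(N, V) = -11*V + N*V (q(N, V) = N*V - 11*V = -11*V + N*V)
U(K) = 6*K
W(Y) = -20 - 4*Y
W(q(0, 4)) - U(70) = (-20 - 16*(-11 + 0)) - 6*70 = (-20 - 16*(-11)) - 1*420 = (-20 - 4*(-44)) - 420 = (-20 + 176) - 420 = 156 - 420 = -264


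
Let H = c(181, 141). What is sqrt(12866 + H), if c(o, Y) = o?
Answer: sqrt(13047) ≈ 114.22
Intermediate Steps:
H = 181
sqrt(12866 + H) = sqrt(12866 + 181) = sqrt(13047)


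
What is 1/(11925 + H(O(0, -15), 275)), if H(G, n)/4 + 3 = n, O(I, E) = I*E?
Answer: 1/13013 ≈ 7.6846e-5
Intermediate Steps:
O(I, E) = E*I
H(G, n) = -12 + 4*n
1/(11925 + H(O(0, -15), 275)) = 1/(11925 + (-12 + 4*275)) = 1/(11925 + (-12 + 1100)) = 1/(11925 + 1088) = 1/13013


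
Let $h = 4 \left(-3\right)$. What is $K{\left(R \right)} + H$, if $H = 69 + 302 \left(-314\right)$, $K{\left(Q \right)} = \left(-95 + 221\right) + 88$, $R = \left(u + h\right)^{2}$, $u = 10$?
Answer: $-94545$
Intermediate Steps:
$h = -12$
$R = 4$ ($R = \left(10 - 12\right)^{2} = \left(-2\right)^{2} = 4$)
$K{\left(Q \right)} = 214$ ($K{\left(Q \right)} = 126 + 88 = 214$)
$H = -94759$ ($H = 69 - 94828 = -94759$)
$K{\left(R \right)} + H = 214 - 94759 = -94545$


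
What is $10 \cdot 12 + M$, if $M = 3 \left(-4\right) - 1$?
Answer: $107$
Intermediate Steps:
$M = -13$ ($M = -12 - 1 = -13$)
$10 \cdot 12 + M = 10 \cdot 12 - 13 = 120 - 13 = 107$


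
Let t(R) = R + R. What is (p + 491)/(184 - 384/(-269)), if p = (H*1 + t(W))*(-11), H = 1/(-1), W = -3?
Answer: 19099/6235 ≈ 3.0632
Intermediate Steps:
H = -1
t(R) = 2*R
p = 77 (p = (-1*1 + 2*(-3))*(-11) = (-1 - 6)*(-11) = -7*(-11) = 77)
(p + 491)/(184 - 384/(-269)) = (77 + 491)/(184 - 384/(-269)) = 568/(184 - 384*(-1/269)) = 568/(184 + 384/269) = 568/(49880/269) = 568*(269/49880) = 19099/6235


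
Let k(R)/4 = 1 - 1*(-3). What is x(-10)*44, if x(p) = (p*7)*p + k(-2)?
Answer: 31504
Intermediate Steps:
k(R) = 16 (k(R) = 4*(1 - 1*(-3)) = 4*(1 + 3) = 4*4 = 16)
x(p) = 16 + 7*p**2 (x(p) = (p*7)*p + 16 = (7*p)*p + 16 = 7*p**2 + 16 = 16 + 7*p**2)
x(-10)*44 = (16 + 7*(-10)**2)*44 = (16 + 7*100)*44 = (16 + 700)*44 = 716*44 = 31504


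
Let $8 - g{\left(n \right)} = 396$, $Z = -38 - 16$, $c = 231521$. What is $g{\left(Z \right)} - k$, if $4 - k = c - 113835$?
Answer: $117294$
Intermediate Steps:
$Z = -54$ ($Z = -38 - 16 = -54$)
$g{\left(n \right)} = -388$ ($g{\left(n \right)} = 8 - 396 = -388$)
$k = -117682$ ($k = 4 - \left(231521 - 113835\right) = 4 - 117686 = -117682$)
$g{\left(Z \right)} - k = -388 - -117682 = -388 + 117682 = 117294$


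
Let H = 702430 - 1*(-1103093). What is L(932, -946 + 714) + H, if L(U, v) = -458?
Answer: 1805065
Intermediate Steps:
H = 1805523 (H = 702430 + 1103093 = 1805523)
L(932, -946 + 714) + H = -458 + 1805523 = 1805065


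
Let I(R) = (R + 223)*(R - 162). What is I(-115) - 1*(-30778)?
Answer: 862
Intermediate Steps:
I(R) = (-162 + R)*(223 + R) (I(R) = (223 + R)*(-162 + R) = (-162 + R)*(223 + R))
I(-115) - 1*(-30778) = (-36126 + (-115)² + 61*(-115)) - 1*(-30778) = (-36126 + 13225 - 7015) + 30778 = -29916 + 30778 = 862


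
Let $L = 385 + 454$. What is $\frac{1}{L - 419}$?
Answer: $\frac{1}{420} \approx 0.002381$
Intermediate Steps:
$L = 839$
$\frac{1}{L - 419} = \frac{1}{839 - 419} = \frac{1}{420}$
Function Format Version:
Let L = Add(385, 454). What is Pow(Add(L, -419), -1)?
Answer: Rational(1, 420) ≈ 0.0023810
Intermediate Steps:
L = 839
Pow(Add(L, -419), -1) = Pow(Add(839, -419), -1) = Pow(420, -1) = Rational(1, 420)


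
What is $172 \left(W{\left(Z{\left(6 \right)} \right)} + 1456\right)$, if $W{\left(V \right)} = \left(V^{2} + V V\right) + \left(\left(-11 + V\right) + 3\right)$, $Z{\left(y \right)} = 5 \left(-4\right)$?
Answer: $383216$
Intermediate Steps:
$Z{\left(y \right)} = -20$
$W{\left(V \right)} = -8 + V + 2 V^{2}$ ($W{\left(V \right)} = \left(V^{2} + V^{2}\right) + \left(-8 + V\right) = 2 V^{2} + \left(-8 + V\right) = -8 + V + 2 V^{2}$)
$172 \left(W{\left(Z{\left(6 \right)} \right)} + 1456\right) = 172 \left(\left(-8 - 20 + 2 \left(-20\right)^{2}\right) + 1456\right) = 172 \left(\left(-8 - 20 + 2 \cdot 400\right) + 1456\right) = 172 \left(\left(-8 - 20 + 800\right) + 1456\right) = 172 \left(772 + 1456\right) = 172 \cdot 2228 = 383216$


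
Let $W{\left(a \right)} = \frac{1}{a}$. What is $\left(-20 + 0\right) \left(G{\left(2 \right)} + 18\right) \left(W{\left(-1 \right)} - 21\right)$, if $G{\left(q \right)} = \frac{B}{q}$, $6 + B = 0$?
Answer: $6600$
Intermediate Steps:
$B = -6$ ($B = -6 + 0 = -6$)
$G{\left(q \right)} = - \frac{6}{q}$
$\left(-20 + 0\right) \left(G{\left(2 \right)} + 18\right) \left(W{\left(-1 \right)} - 21\right) = \left(-20 + 0\right) \left(- \frac{6}{2} + 18\right) \left(\frac{1}{-1} - 21\right) = - 20 \left(\left(-6\right) \frac{1}{2} + 18\right) \left(-1 - 21\right) = - 20 \left(-3 + 18\right) \left(-22\right) = \left(-20\right) 15 \left(-22\right) = \left(-300\right) \left(-22\right) = 6600$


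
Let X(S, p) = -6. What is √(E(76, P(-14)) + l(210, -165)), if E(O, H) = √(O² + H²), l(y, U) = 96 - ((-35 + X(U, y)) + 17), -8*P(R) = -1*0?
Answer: 14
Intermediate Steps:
P(R) = 0 (P(R) = -(-1)*0/8 = -⅛*0 = 0)
l(y, U) = 120 (l(y, U) = 96 - ((-35 - 6) + 17) = 96 - (-41 + 17) = 96 - 1*(-24) = 96 + 24 = 120)
E(O, H) = √(H² + O²)
√(E(76, P(-14)) + l(210, -165)) = √(√(0² + 76²) + 120) = √(√(0 + 5776) + 120) = √(√5776 + 120) = √(76 + 120) = √196 = 14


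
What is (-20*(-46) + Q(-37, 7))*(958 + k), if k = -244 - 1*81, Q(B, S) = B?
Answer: 558939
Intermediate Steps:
k = -325 (k = -244 - 81 = -325)
(-20*(-46) + Q(-37, 7))*(958 + k) = (-20*(-46) - 37)*(958 - 325) = (920 - 37)*633 = 883*633 = 558939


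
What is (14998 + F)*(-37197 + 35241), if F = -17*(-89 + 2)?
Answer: -32229012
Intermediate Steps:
F = 1479 (F = -17*(-87) = 1479)
(14998 + F)*(-37197 + 35241) = (14998 + 1479)*(-37197 + 35241) = 16477*(-1956) = -32229012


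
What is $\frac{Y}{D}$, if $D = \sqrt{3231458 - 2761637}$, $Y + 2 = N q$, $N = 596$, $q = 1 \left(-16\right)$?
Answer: $- \frac{9538 \sqrt{469821}}{469821} \approx -13.915$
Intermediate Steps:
$q = -16$
$Y = -9538$ ($Y = -2 + 596 \left(-16\right) = -2 - 9536 = -9538$)
$D = \sqrt{469821} \approx 685.43$
$\frac{Y}{D} = - \frac{9538}{\sqrt{469821}} = - 9538 \frac{\sqrt{469821}}{469821} = - \frac{9538 \sqrt{469821}}{469821}$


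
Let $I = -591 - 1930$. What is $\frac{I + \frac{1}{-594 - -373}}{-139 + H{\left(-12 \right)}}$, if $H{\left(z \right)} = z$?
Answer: $\frac{557142}{33371} \approx 16.695$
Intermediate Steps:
$I = -2521$ ($I = -591 - 1930 = -2521$)
$\frac{I + \frac{1}{-594 - -373}}{-139 + H{\left(-12 \right)}} = \frac{-2521 + \frac{1}{-594 - -373}}{-139 - 12} = \frac{-2521 + \frac{1}{-594 + 373}}{-151} = \left(-2521 + \frac{1}{-221}\right) \left(- \frac{1}{151}\right) = \left(-2521 - \frac{1}{221}\right) \left(- \frac{1}{151}\right) = \left(- \frac{557142}{221}\right) \left(- \frac{1}{151}\right) = \frac{557142}{33371}$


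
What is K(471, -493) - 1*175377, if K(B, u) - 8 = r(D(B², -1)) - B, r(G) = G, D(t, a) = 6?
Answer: -175834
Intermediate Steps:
K(B, u) = 14 - B (K(B, u) = 8 + (6 - B) = 14 - B)
K(471, -493) - 1*175377 = (14 - 1*471) - 1*175377 = (14 - 471) - 175377 = -457 - 175377 = -175834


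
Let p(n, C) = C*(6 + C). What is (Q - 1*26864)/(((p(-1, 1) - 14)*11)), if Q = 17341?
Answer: 9523/77 ≈ 123.68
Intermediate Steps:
(Q - 1*26864)/(((p(-1, 1) - 14)*11)) = (17341 - 1*26864)/(((1*(6 + 1) - 14)*11)) = (17341 - 26864)/(((1*7 - 14)*11)) = -9523*1/(11*(7 - 14)) = -9523/((-7*11)) = -9523/(-77) = -9523*(-1/77) = 9523/77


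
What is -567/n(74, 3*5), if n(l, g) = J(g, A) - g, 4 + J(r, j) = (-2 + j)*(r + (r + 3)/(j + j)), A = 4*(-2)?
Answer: 2268/631 ≈ 3.5943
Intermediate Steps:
A = -8
J(r, j) = -4 + (-2 + j)*(r + (3 + r)/(2*j)) (J(r, j) = -4 + (-2 + j)*(r + (r + 3)/(j + j)) = -4 + (-2 + j)*(r + (3 + r)/((2*j))) = -4 + (-2 + j)*(r + (3 + r)*(1/(2*j))) = -4 + (-2 + j)*(r + (3 + r)/(2*j)))
n(l, g) = -17/8 - 83*g/8 (n(l, g) = (-5/2 - 3/(-8) - 3*g/2 - 8*g - 1*g/(-8)) - g = (-5/2 - 3*(-⅛) - 3*g/2 - 8*g - 1*g*(-⅛)) - g = (-5/2 + 3/8 - 3*g/2 - 8*g + g/8) - g = (-17/8 - 75*g/8) - g = -17/8 - 83*g/8)
-567/n(74, 3*5) = -567/(-17/8 - 249*5/8) = -567/(-17/8 - 83/8*15) = -567/(-17/8 - 1245/8) = -567/(-631/4) = -567*(-4/631) = 2268/631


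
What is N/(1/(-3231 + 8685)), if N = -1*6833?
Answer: -37267182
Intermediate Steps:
N = -6833
N/(1/(-3231 + 8685)) = -6833/(1/(-3231 + 8685)) = -6833/(1/5454) = -6833/1/5454 = -6833*5454 = -37267182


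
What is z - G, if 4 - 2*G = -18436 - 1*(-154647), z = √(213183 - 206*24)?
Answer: 136207/2 + √208239 ≈ 68560.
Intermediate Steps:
z = √208239 (z = √(213183 - 4944) = √208239 ≈ 456.33)
G = -136207/2 (G = 2 - (-18436 - 1*(-154647))/2 = 2 - (-18436 + 154647)/2 = 2 - ½*136211 = 2 - 136211/2 = -136207/2 ≈ -68104.)
z - G = √208239 - 1*(-136207/2) = √208239 + 136207/2 = 136207/2 + √208239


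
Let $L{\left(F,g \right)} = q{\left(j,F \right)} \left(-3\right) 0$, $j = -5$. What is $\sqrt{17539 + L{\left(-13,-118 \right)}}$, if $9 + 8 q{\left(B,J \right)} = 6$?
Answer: $\sqrt{17539} \approx 132.43$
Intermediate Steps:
$q{\left(B,J \right)} = - \frac{3}{8}$ ($q{\left(B,J \right)} = - \frac{9}{8} + \frac{1}{8} \cdot 6 = - \frac{9}{8} + \frac{3}{4} = - \frac{3}{8}$)
$L{\left(F,g \right)} = 0$ ($L{\left(F,g \right)} = \left(- \frac{3}{8}\right) \left(-3\right) 0 = \frac{9}{8} \cdot 0 = 0$)
$\sqrt{17539 + L{\left(-13,-118 \right)}} = \sqrt{17539 + 0} = \sqrt{17539}$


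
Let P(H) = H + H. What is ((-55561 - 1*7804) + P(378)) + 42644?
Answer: -19965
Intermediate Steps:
P(H) = 2*H
((-55561 - 1*7804) + P(378)) + 42644 = ((-55561 - 1*7804) + 2*378) + 42644 = ((-55561 - 7804) + 756) + 42644 = (-63365 + 756) + 42644 = -62609 + 42644 = -19965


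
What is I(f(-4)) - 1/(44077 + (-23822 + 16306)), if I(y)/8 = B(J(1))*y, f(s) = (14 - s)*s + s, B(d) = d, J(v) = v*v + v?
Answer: -44458177/36561 ≈ -1216.0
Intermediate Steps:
J(v) = v + v**2 (J(v) = v**2 + v = v + v**2)
f(s) = s + s*(14 - s) (f(s) = s*(14 - s) + s = s + s*(14 - s))
I(y) = 16*y (I(y) = 8*((1*(1 + 1))*y) = 8*((1*2)*y) = 8*(2*y) = 16*y)
I(f(-4)) - 1/(44077 + (-23822 + 16306)) = 16*(-4*(15 - 1*(-4))) - 1/(44077 + (-23822 + 16306)) = 16*(-4*(15 + 4)) - 1/(44077 - 7516) = 16*(-4*19) - 1/36561 = 16*(-76) - 1*1/36561 = -1216 - 1/36561 = -44458177/36561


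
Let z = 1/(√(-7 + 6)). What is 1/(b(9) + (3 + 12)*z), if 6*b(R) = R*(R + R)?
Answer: 3/106 + 5*I/318 ≈ 0.028302 + 0.015723*I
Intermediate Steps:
b(R) = R²/3 (b(R) = (R*(R + R))/6 = (R*(2*R))/6 = (2*R²)/6 = R²/3)
z = -I (z = 1/(√(-1)) = 1/I = -I ≈ -1.0*I)
1/(b(9) + (3 + 12)*z) = 1/((⅓)*9² + (3 + 12)*(-I)) = 1/((⅓)*81 + 15*(-I)) = 1/(27 - 15*I) = (27 + 15*I)/954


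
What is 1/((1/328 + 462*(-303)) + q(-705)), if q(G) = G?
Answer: -328/46146647 ≈ -7.1078e-6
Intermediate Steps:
1/((1/328 + 462*(-303)) + q(-705)) = 1/((1/328 + 462*(-303)) - 705) = 1/((1/328 - 139986) - 705) = 1/(-45915407/328 - 705) = 1/(-46146647/328) = -328/46146647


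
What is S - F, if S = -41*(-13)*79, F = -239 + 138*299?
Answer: 1084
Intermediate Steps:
F = 41023 (F = -239 + 41262 = 41023)
S = 42107 (S = 533*79 = 42107)
S - F = 42107 - 1*41023 = 42107 - 41023 = 1084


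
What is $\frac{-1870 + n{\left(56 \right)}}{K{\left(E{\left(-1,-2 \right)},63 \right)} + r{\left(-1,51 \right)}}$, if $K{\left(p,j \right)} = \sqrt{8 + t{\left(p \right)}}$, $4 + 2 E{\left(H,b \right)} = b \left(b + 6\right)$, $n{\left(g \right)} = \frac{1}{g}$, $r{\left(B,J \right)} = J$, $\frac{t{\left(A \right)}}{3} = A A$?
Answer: $- \frac{5340669}{139160} + \frac{104719 \sqrt{29}}{69580} \approx -30.273$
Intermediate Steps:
$t{\left(A \right)} = 3 A^{2}$ ($t{\left(A \right)} = 3 A A = 3 A^{2}$)
$E{\left(H,b \right)} = -2 + \frac{b \left(6 + b\right)}{2}$ ($E{\left(H,b \right)} = -2 + \frac{b \left(b + 6\right)}{2} = -2 + \frac{b \left(6 + b\right)}{2}$)
$K{\left(p,j \right)} = \sqrt{8 + 3 p^{2}}$
$\frac{-1870 + n{\left(56 \right)}}{K{\left(E{\left(-1,-2 \right)},63 \right)} + r{\left(-1,51 \right)}} = \frac{-1870 + \frac{1}{56}}{\sqrt{8 + 3 \left(-2 + \frac{\left(-2\right)^{2}}{2} + 3 \left(-2\right)\right)^{2}} + 51} = \frac{-1870 + \frac{1}{56}}{\sqrt{8 + 3 \left(-2 + \frac{1}{2} \cdot 4 - 6\right)^{2}} + 51} = - \frac{104719}{56 \left(\sqrt{8 + 3 \left(-2 + 2 - 6\right)^{2}} + 51\right)} = - \frac{104719}{56 \left(\sqrt{8 + 3 \left(-6\right)^{2}} + 51\right)} = - \frac{104719}{56 \left(\sqrt{8 + 3 \cdot 36} + 51\right)} = - \frac{104719}{56 \left(\sqrt{8 + 108} + 51\right)} = - \frac{104719}{56 \left(\sqrt{116} + 51\right)} = - \frac{104719}{56 \left(2 \sqrt{29} + 51\right)} = - \frac{104719}{56 \left(51 + 2 \sqrt{29}\right)}$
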